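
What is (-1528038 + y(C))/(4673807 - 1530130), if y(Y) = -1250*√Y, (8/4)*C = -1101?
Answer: -1528038/3143677 - 625*I*√2202/3143677 ≈ -0.48607 - 0.0093293*I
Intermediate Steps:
C = -1101/2 (C = (½)*(-1101) = -1101/2 ≈ -550.50)
(-1528038 + y(C))/(4673807 - 1530130) = (-1528038 - 625*I*√2202)/(4673807 - 1530130) = (-1528038 - 625*I*√2202)/3143677 = (-1528038 - 625*I*√2202)*(1/3143677) = -1528038/3143677 - 625*I*√2202/3143677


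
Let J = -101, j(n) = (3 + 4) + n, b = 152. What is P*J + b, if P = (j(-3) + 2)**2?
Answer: -3484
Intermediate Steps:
j(n) = 7 + n
P = 36 (P = ((7 - 3) + 2)**2 = (4 + 2)**2 = 6**2 = 36)
P*J + b = 36*(-101) + 152 = -3636 + 152 = -3484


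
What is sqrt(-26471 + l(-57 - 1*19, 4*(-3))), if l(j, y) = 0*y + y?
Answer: I*sqrt(26483) ≈ 162.74*I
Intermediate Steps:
l(j, y) = y (l(j, y) = 0 + y = y)
sqrt(-26471 + l(-57 - 1*19, 4*(-3))) = sqrt(-26471 + 4*(-3)) = sqrt(-26471 - 12) = sqrt(-26483) = I*sqrt(26483)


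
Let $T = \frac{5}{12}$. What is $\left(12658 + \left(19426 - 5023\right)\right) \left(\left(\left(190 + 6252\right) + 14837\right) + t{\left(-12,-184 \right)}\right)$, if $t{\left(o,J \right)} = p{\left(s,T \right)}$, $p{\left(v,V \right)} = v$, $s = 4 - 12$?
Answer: $575614531$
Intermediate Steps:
$s = -8$ ($s = 4 - 12 = -8$)
$T = \frac{5}{12}$ ($T = 5 \cdot \frac{1}{12} = \frac{5}{12} \approx 0.41667$)
$t{\left(o,J \right)} = -8$
$\left(12658 + \left(19426 - 5023\right)\right) \left(\left(\left(190 + 6252\right) + 14837\right) + t{\left(-12,-184 \right)}\right) = \left(12658 + \left(19426 - 5023\right)\right) \left(\left(\left(190 + 6252\right) + 14837\right) - 8\right) = \left(12658 + \left(19426 - 5023\right)\right) \left(\left(6442 + 14837\right) - 8\right) = \left(12658 + 14403\right) \left(21279 - 8\right) = 27061 \cdot 21271 = 575614531$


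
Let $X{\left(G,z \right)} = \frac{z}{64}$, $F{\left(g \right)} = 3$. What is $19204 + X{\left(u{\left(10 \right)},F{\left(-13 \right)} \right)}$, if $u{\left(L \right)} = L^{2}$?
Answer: $\frac{1229059}{64} \approx 19204.0$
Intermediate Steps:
$X{\left(G,z \right)} = \frac{z}{64}$ ($X{\left(G,z \right)} = z \frac{1}{64} = \frac{z}{64}$)
$19204 + X{\left(u{\left(10 \right)},F{\left(-13 \right)} \right)} = 19204 + \frac{1}{64} \cdot 3 = 19204 + \frac{3}{64} = \frac{1229059}{64}$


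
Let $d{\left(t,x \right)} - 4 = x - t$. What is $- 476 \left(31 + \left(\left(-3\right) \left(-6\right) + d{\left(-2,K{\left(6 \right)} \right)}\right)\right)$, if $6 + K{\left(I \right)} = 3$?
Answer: $-24752$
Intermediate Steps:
$K{\left(I \right)} = -3$ ($K{\left(I \right)} = -6 + 3 = -3$)
$d{\left(t,x \right)} = 4 + x - t$ ($d{\left(t,x \right)} = 4 - \left(t - x\right) = 4 + x - t$)
$- 476 \left(31 + \left(\left(-3\right) \left(-6\right) + d{\left(-2,K{\left(6 \right)} \right)}\right)\right) = - 476 \left(31 - -21\right) = - 476 \left(31 + \left(18 + \left(4 - 3 + 2\right)\right)\right) = - 476 \left(31 + \left(18 + 3\right)\right) = - 476 \left(31 + 21\right) = \left(-476\right) 52 = -24752$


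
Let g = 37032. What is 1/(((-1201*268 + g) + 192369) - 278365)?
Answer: -1/370832 ≈ -2.6966e-6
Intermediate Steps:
1/(((-1201*268 + g) + 192369) - 278365) = 1/(((-1201*268 + 37032) + 192369) - 278365) = 1/(((-321868 + 37032) + 192369) - 278365) = 1/((-284836 + 192369) - 278365) = 1/(-92467 - 278365) = 1/(-370832) = -1/370832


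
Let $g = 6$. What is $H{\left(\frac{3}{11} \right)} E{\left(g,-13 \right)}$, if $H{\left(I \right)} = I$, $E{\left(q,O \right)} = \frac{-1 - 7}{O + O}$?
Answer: $\frac{12}{143} \approx 0.083916$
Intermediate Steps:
$E{\left(q,O \right)} = - \frac{4}{O}$ ($E{\left(q,O \right)} = - \frac{8}{2 O} = - 8 \frac{1}{2 O} = - \frac{4}{O}$)
$H{\left(\frac{3}{11} \right)} E{\left(g,-13 \right)} = \frac{3}{11} \left(- \frac{4}{-13}\right) = 3 \cdot \frac{1}{11} \left(\left(-4\right) \left(- \frac{1}{13}\right)\right) = \frac{3}{11} \cdot \frac{4}{13} = \frac{12}{143}$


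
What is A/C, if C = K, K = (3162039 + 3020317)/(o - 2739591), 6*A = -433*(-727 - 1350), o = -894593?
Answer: -408546334093/4636767 ≈ -88110.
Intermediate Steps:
A = 899341/6 (A = (-433*(-727 - 1350))/6 = (-433*(-2077))/6 = (⅙)*899341 = 899341/6 ≈ 1.4989e+5)
K = -1545589/908546 (K = (3162039 + 3020317)/(-894593 - 2739591) = 6182356/(-3634184) = 6182356*(-1/3634184) = -1545589/908546 ≈ -1.7012)
C = -1545589/908546 ≈ -1.7012
A/C = 899341/(6*(-1545589/908546)) = (899341/6)*(-908546/1545589) = -408546334093/4636767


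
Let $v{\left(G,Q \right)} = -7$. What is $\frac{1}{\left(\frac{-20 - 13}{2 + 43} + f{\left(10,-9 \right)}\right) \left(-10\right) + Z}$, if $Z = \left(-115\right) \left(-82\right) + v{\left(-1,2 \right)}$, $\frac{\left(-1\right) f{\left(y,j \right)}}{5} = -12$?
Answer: $\frac{3}{26491} \approx 0.00011325$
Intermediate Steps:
$f{\left(y,j \right)} = 60$ ($f{\left(y,j \right)} = \left(-5\right) \left(-12\right) = 60$)
$Z = 9423$ ($Z = \left(-115\right) \left(-82\right) - 7 = 9430 - 7 = 9423$)
$\frac{1}{\left(\frac{-20 - 13}{2 + 43} + f{\left(10,-9 \right)}\right) \left(-10\right) + Z} = \frac{1}{\left(\frac{-20 - 13}{2 + 43} + 60\right) \left(-10\right) + 9423} = \frac{1}{\left(- \frac{33}{45} + 60\right) \left(-10\right) + 9423} = \frac{1}{\left(\left(-33\right) \frac{1}{45} + 60\right) \left(-10\right) + 9423} = \frac{1}{\left(- \frac{11}{15} + 60\right) \left(-10\right) + 9423} = \frac{1}{\frac{889}{15} \left(-10\right) + 9423} = \frac{1}{- \frac{1778}{3} + 9423} = \frac{1}{\frac{26491}{3}} = \frac{3}{26491}$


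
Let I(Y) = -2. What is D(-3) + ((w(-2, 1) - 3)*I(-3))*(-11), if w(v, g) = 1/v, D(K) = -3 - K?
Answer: -77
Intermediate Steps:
D(-3) + ((w(-2, 1) - 3)*I(-3))*(-11) = (-3 - 1*(-3)) + ((1/(-2) - 3)*(-2))*(-11) = (-3 + 3) + ((-1/2 - 3)*(-2))*(-11) = 0 - 7/2*(-2)*(-11) = 0 + 7*(-11) = 0 - 77 = -77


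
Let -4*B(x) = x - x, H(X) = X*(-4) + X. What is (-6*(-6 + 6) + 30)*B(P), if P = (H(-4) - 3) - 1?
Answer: 0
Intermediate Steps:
H(X) = -3*X (H(X) = -4*X + X = -3*X)
P = 8 (P = (-3*(-4) - 3) - 1 = (12 - 3) - 1 = 9 - 1 = 8)
B(x) = 0 (B(x) = -(x - x)/4 = -¼*0 = 0)
(-6*(-6 + 6) + 30)*B(P) = (-6*(-6 + 6) + 30)*0 = (-6*0 + 30)*0 = (0 + 30)*0 = 30*0 = 0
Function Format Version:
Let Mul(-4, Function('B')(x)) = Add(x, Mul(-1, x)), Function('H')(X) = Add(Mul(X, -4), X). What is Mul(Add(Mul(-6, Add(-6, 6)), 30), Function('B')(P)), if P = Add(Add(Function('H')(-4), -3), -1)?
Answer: 0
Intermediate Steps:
Function('H')(X) = Mul(-3, X) (Function('H')(X) = Add(Mul(-4, X), X) = Mul(-3, X))
P = 8 (P = Add(Add(Mul(-3, -4), -3), -1) = Add(Add(12, -3), -1) = Add(9, -1) = 8)
Function('B')(x) = 0 (Function('B')(x) = Mul(Rational(-1, 4), Add(x, Mul(-1, x))) = Mul(Rational(-1, 4), 0) = 0)
Mul(Add(Mul(-6, Add(-6, 6)), 30), Function('B')(P)) = Mul(Add(Mul(-6, Add(-6, 6)), 30), 0) = Mul(Add(Mul(-6, 0), 30), 0) = Mul(Add(0, 30), 0) = Mul(30, 0) = 0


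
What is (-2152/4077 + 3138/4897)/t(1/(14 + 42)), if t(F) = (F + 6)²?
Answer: 7072564352/2267412921261 ≈ 0.0031192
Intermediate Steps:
t(F) = (6 + F)²
(-2152/4077 + 3138/4897)/t(1/(14 + 42)) = (-2152/4077 + 3138/4897)/((6 + 1/(14 + 42))²) = (-2152*1/4077 + 3138*(1/4897))/((6 + 1/56)²) = (-2152/4077 + 3138/4897)/((6 + 1/56)²) = 2255282/(19965069*((337/56)²)) = 2255282/(19965069*(113569/3136)) = (2255282/19965069)*(3136/113569) = 7072564352/2267412921261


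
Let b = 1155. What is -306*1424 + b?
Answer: -434589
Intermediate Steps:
-306*1424 + b = -306*1424 + 1155 = -435744 + 1155 = -434589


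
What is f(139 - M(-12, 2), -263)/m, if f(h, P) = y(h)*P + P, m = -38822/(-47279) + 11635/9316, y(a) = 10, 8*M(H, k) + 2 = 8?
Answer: -1274225217452/911756917 ≈ -1397.5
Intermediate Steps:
M(H, k) = 3/4 (M(H, k) = -1/4 + (1/8)*8 = -1/4 + 1 = 3/4)
m = 911756917/440451164 (m = -38822*(-1/47279) + 11635*(1/9316) = 38822/47279 + 11635/9316 = 911756917/440451164 ≈ 2.0701)
f(h, P) = 11*P (f(h, P) = 10*P + P = 11*P)
f(139 - M(-12, 2), -263)/m = (11*(-263))/(911756917/440451164) = -2893*440451164/911756917 = -1274225217452/911756917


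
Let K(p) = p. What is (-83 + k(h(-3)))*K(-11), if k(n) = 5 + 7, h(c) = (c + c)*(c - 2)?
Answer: 781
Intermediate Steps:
h(c) = 2*c*(-2 + c) (h(c) = (2*c)*(-2 + c) = 2*c*(-2 + c))
k(n) = 12
(-83 + k(h(-3)))*K(-11) = (-83 + 12)*(-11) = -71*(-11) = 781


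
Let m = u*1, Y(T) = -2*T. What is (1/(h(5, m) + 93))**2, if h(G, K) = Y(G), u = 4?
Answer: 1/6889 ≈ 0.00014516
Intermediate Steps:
m = 4 (m = 4*1 = 4)
h(G, K) = -2*G
(1/(h(5, m) + 93))**2 = (1/(-2*5 + 93))**2 = (1/(-10 + 93))**2 = (1/83)**2 = 1/6889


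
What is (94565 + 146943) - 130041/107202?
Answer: 8630003525/35734 ≈ 2.4151e+5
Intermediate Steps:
(94565 + 146943) - 130041/107202 = 241508 - 130041*1/107202 = 241508 - 43347/35734 = 8630003525/35734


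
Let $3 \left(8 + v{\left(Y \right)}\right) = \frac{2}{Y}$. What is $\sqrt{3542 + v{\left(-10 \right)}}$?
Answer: $\frac{\sqrt{795135}}{15} \approx 59.447$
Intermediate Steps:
$v{\left(Y \right)} = -8 + \frac{2}{3 Y}$ ($v{\left(Y \right)} = -8 + \frac{2 \frac{1}{Y}}{3} = -8 + \frac{2}{3 Y}$)
$\sqrt{3542 + v{\left(-10 \right)}} = \sqrt{3542 - \left(8 - \frac{2}{3 \left(-10\right)}\right)} = \sqrt{3542 + \left(-8 + \frac{2}{3} \left(- \frac{1}{10}\right)\right)} = \sqrt{3542 - \frac{121}{15}} = \sqrt{\frac{53009}{15}} = \frac{\sqrt{795135}}{15}$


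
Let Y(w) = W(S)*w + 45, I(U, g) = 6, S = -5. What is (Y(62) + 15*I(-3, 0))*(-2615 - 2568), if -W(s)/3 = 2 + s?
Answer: -3591819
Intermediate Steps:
W(s) = -6 - 3*s (W(s) = -3*(2 + s) = -6 - 3*s)
Y(w) = 45 + 9*w (Y(w) = (-6 - 3*(-5))*w + 45 = (-6 + 15)*w + 45 = 9*w + 45 = 45 + 9*w)
(Y(62) + 15*I(-3, 0))*(-2615 - 2568) = ((45 + 9*62) + 15*6)*(-2615 - 2568) = ((45 + 558) + 90)*(-5183) = (603 + 90)*(-5183) = 693*(-5183) = -3591819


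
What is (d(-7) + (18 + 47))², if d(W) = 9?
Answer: 5476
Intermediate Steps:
(d(-7) + (18 + 47))² = (9 + (18 + 47))² = (9 + 65)² = 74² = 5476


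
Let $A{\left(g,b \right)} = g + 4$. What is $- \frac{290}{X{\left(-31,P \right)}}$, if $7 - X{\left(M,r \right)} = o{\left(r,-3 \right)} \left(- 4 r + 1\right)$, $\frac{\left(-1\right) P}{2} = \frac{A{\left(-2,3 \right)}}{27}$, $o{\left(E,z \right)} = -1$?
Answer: $- \frac{135}{4} \approx -33.75$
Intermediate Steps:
$A{\left(g,b \right)} = 4 + g$
$P = - \frac{4}{27}$ ($P = - 2 \frac{4 - 2}{27} = - 2 \cdot 2 \cdot \frac{1}{27} = \left(-2\right) \frac{2}{27} = - \frac{4}{27} \approx -0.14815$)
$X{\left(M,r \right)} = 8 - 4 r$ ($X{\left(M,r \right)} = 7 - - (- 4 r + 1) = 7 - - (1 - 4 r) = 7 - \left(-1 + 4 r\right) = 8 - 4 r$)
$- \frac{290}{X{\left(-31,P \right)}} = - \frac{290}{8 - - \frac{16}{27}} = - \frac{290}{8 + \frac{16}{27}} = - \frac{290}{\frac{232}{27}} = \left(-290\right) \frac{27}{232} = - \frac{135}{4}$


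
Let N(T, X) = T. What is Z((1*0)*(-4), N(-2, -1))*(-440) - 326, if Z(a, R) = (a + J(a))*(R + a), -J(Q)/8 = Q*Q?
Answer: -326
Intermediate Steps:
J(Q) = -8*Q**2 (J(Q) = -8*Q*Q = -8*Q**2)
Z(a, R) = (R + a)*(a - 8*a**2) (Z(a, R) = (a - 8*a**2)*(R + a) = (R + a)*(a - 8*a**2))
Z((1*0)*(-4), N(-2, -1))*(-440) - 326 = (((1*0)*(-4))*(-2 + (1*0)*(-4) - 8*((1*0)*(-4))**2 - 8*(-2)*(1*0)*(-4)))*(-440) - 326 = ((0*(-4))*(-2 + 0*(-4) - 8*(0*(-4))**2 - 8*(-2)*0*(-4)))*(-440) - 326 = (0*(-2 + 0 - 8*0**2 - 8*(-2)*0))*(-440) - 326 = (0*(-2 + 0 - 8*0 + 0))*(-440) - 326 = (0*(-2 + 0 + 0 + 0))*(-440) - 326 = (0*(-2))*(-440) - 326 = 0*(-440) - 326 = 0 - 326 = -326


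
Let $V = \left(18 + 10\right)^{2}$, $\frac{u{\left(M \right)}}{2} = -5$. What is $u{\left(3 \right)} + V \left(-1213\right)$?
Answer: $-951002$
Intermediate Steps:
$u{\left(M \right)} = -10$ ($u{\left(M \right)} = 2 \left(-5\right) = -10$)
$V = 784$ ($V = 28^{2} = 784$)
$u{\left(3 \right)} + V \left(-1213\right) = -10 + 784 \left(-1213\right) = -10 - 950992 = -951002$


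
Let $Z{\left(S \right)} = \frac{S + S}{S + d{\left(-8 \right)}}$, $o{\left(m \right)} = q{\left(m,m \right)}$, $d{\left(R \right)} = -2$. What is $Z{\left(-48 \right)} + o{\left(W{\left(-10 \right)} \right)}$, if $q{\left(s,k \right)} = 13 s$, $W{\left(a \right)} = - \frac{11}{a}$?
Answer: $\frac{811}{50} \approx 16.22$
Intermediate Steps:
$o{\left(m \right)} = 13 m$
$Z{\left(S \right)} = \frac{2 S}{-2 + S}$ ($Z{\left(S \right)} = \frac{S + S}{S - 2} = \frac{2 S}{-2 + S}$)
$Z{\left(-48 \right)} + o{\left(W{\left(-10 \right)} \right)} = 2 \left(-48\right) \frac{1}{-2 - 48} + 13 \left(- \frac{11}{-10}\right) = 2 \left(-48\right) \frac{1}{-50} + 13 \left(\left(-11\right) \left(- \frac{1}{10}\right)\right) = 2 \left(-48\right) \left(- \frac{1}{50}\right) + 13 \cdot \frac{11}{10} = \frac{48}{25} + \frac{143}{10} = \frac{811}{50}$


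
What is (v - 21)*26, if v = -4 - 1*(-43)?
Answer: 468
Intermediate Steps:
v = 39 (v = -4 + 43 = 39)
(v - 21)*26 = (39 - 21)*26 = 18*26 = 468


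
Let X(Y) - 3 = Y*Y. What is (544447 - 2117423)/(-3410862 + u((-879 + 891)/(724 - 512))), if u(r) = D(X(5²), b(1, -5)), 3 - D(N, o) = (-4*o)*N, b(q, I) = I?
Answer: 1572976/3423419 ≈ 0.45948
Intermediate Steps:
X(Y) = 3 + Y² (X(Y) = 3 + Y*Y = 3 + Y²)
D(N, o) = 3 + 4*N*o (D(N, o) = 3 - (-4*o)*N = 3 - (-4)*N*o = 3 + 4*N*o)
u(r) = -12557 (u(r) = 3 + 4*(3 + (5²)²)*(-5) = 3 + 4*(3 + 25²)*(-5) = 3 + 4*(3 + 625)*(-5) = 3 + 4*628*(-5) = 3 - 12560 = -12557)
(544447 - 2117423)/(-3410862 + u((-879 + 891)/(724 - 512))) = (544447 - 2117423)/(-3410862 - 12557) = -1572976/(-3423419) = -1572976*(-1/3423419) = 1572976/3423419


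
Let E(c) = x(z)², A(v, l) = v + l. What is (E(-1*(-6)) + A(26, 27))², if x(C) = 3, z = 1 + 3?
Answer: 3844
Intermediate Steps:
z = 4
A(v, l) = l + v
E(c) = 9 (E(c) = 3² = 9)
(E(-1*(-6)) + A(26, 27))² = (9 + (27 + 26))² = (9 + 53)² = 62² = 3844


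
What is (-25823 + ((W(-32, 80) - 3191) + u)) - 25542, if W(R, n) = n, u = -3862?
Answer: -58338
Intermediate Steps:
(-25823 + ((W(-32, 80) - 3191) + u)) - 25542 = (-25823 + ((80 - 3191) - 3862)) - 25542 = (-25823 + (-3111 - 3862)) - 25542 = (-25823 - 6973) - 25542 = -32796 - 25542 = -58338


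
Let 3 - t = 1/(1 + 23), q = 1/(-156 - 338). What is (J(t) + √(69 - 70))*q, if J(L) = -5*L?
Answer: 355/11856 - I/494 ≈ 0.029943 - 0.0020243*I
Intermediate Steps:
q = -1/494 (q = 1/(-494) = -1/494 ≈ -0.0020243)
t = 71/24 (t = 3 - 1/(1 + 23) = 3 - 1/24 = 71/24 ≈ 2.9583)
(J(t) + √(69 - 70))*q = (-5*71/24 + √(69 - 70))*(-1/494) = (-355/24 + √(-1))*(-1/494) = (-355/24 + I)*(-1/494) = 355/11856 - I/494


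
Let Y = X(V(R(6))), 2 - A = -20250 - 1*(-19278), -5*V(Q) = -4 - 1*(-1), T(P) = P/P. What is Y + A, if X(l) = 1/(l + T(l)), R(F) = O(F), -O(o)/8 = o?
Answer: 7797/8 ≈ 974.63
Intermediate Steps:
O(o) = -8*o
T(P) = 1
R(F) = -8*F
V(Q) = ⅗ (V(Q) = -(-4 - 1*(-1))/5 = -(-4 + 1)/5 = -⅕*(-3) = ⅗)
A = 974 (A = 2 - (-20250 - 1*(-19278)) = 2 - (-20250 + 19278) = 2 - 1*(-972) = 2 + 972 = 974)
X(l) = 1/(1 + l) (X(l) = 1/(l + 1) = 1/(1 + l))
Y = 5/8 (Y = 1/(1 + ⅗) = 1/(8/5) = 5/8 ≈ 0.62500)
Y + A = 5/8 + 974 = 7797/8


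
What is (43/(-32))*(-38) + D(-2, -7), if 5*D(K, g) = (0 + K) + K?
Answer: 4021/80 ≈ 50.263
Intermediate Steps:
D(K, g) = 2*K/5 (D(K, g) = ((0 + K) + K)/5 = (K + K)/5 = (2*K)/5 = 2*K/5)
(43/(-32))*(-38) + D(-2, -7) = (43/(-32))*(-38) + (⅖)*(-2) = (43*(-1/32))*(-38) - ⅘ = -43/32*(-38) - ⅘ = 817/16 - ⅘ = 4021/80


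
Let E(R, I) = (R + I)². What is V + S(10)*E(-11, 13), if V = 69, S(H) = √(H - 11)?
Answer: 69 + 4*I ≈ 69.0 + 4.0*I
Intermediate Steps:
S(H) = √(-11 + H)
E(R, I) = (I + R)²
V + S(10)*E(-11, 13) = 69 + √(-11 + 10)*(13 - 11)² = 69 + √(-1)*2² = 69 + I*4 = 69 + 4*I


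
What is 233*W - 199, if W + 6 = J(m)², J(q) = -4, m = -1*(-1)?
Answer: 2131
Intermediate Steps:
m = 1
W = 10 (W = -6 + (-4)² = -6 + 16 = 10)
233*W - 199 = 233*10 - 199 = 2330 - 199 = 2131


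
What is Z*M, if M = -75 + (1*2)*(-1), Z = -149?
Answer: 11473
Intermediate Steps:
M = -77 (M = -75 + 2*(-1) = -75 - 2 = -77)
Z*M = -149*(-77) = 11473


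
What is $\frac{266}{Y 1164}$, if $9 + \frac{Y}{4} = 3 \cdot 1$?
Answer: $- \frac{133}{13968} \approx -0.0095218$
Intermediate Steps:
$Y = -24$ ($Y = -36 + 4 \cdot 3 \cdot 1 = -36 + 4 \cdot 3 = -36 + 12 = -24$)
$\frac{266}{Y 1164} = \frac{266}{\left(-24\right) 1164} = \frac{266}{-27936} = 266 \left(- \frac{1}{27936}\right) = - \frac{133}{13968}$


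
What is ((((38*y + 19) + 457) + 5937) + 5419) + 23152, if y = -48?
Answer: 33160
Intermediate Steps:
((((38*y + 19) + 457) + 5937) + 5419) + 23152 = ((((38*(-48) + 19) + 457) + 5937) + 5419) + 23152 = ((((-1824 + 19) + 457) + 5937) + 5419) + 23152 = (((-1805 + 457) + 5937) + 5419) + 23152 = ((-1348 + 5937) + 5419) + 23152 = (4589 + 5419) + 23152 = 10008 + 23152 = 33160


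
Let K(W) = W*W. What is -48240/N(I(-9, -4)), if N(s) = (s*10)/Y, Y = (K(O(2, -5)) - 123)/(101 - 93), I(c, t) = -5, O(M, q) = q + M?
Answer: -68742/5 ≈ -13748.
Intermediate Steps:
O(M, q) = M + q
K(W) = W²
Y = -57/4 (Y = ((2 - 5)² - 123)/(101 - 93) = ((-3)² - 123)/8 = (9 - 123)*(⅛) = -114*⅛ = -57/4 ≈ -14.250)
N(s) = -40*s/57 (N(s) = (s*10)/(-57/4) = (10*s)*(-4/57) = -40*s/57)
-48240/N(I(-9, -4)) = -48240/((-40/57*(-5))) = -48240/200/57 = -48240*57/200 = -68742/5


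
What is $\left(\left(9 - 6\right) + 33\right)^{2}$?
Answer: $1296$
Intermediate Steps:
$\left(\left(9 - 6\right) + 33\right)^{2} = \left(3 + 33\right)^{2} = 36^{2} = 1296$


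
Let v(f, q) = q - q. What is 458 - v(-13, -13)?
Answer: 458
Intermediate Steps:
v(f, q) = 0
458 - v(-13, -13) = 458 - 1*0 = 458 + 0 = 458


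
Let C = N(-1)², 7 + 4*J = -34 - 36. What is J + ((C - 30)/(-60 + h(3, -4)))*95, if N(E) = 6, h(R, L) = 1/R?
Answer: -20623/716 ≈ -28.803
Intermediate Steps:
J = -77/4 (J = -7/4 + (-34 - 36)/4 = -7/4 + (¼)*(-70) = -7/4 - 35/2 = -77/4 ≈ -19.250)
C = 36 (C = 6² = 36)
J + ((C - 30)/(-60 + h(3, -4)))*95 = -77/4 + ((36 - 30)/(-60 + 1/3))*95 = -77/4 + (6/(-60 + ⅓))*95 = -77/4 + (6/(-179/3))*95 = -77/4 + (6*(-3/179))*95 = -77/4 - 18/179*95 = -77/4 - 1710/179 = -20623/716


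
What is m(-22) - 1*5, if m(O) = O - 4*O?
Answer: 61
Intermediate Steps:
m(O) = -3*O
m(-22) - 1*5 = -3*(-22) - 1*5 = 66 - 5 = 61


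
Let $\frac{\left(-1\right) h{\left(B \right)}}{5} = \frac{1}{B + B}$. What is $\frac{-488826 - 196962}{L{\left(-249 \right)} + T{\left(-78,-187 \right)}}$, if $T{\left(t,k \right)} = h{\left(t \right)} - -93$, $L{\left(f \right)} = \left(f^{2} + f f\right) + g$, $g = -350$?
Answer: $- \frac{106982928}{19304225} \approx -5.5419$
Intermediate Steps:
$h{\left(B \right)} = - \frac{5}{2 B}$ ($h{\left(B \right)} = - \frac{5}{B + B} = - \frac{5}{2 B}$)
$L{\left(f \right)} = -350 + 2 f^{2}$ ($L{\left(f \right)} = \left(f^{2} + f f\right) - 350 = \left(f^{2} + f^{2}\right) - 350 = 2 f^{2} - 350 = -350 + 2 f^{2}$)
$T{\left(t,k \right)} = 93 - \frac{5}{2 t}$ ($T{\left(t,k \right)} = - \frac{5}{2 t} - -93 = - \frac{5}{2 t} + 93 = 93 - \frac{5}{2 t}$)
$\frac{-488826 - 196962}{L{\left(-249 \right)} + T{\left(-78,-187 \right)}} = \frac{-488826 - 196962}{\left(-350 + 2 \left(-249\right)^{2}\right) + \left(93 - \frac{5}{2 \left(-78\right)}\right)} = - \frac{685788}{\left(-350 + 2 \cdot 62001\right) + \left(93 - - \frac{5}{156}\right)} = - \frac{685788}{\left(-350 + 124002\right) + \left(93 + \frac{5}{156}\right)} = - \frac{685788}{123652 + \frac{14513}{156}} = - \frac{685788}{\frac{19304225}{156}} = \left(-685788\right) \frac{156}{19304225} = - \frac{106982928}{19304225}$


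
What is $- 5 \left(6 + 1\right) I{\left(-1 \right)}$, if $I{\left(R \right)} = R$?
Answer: $35$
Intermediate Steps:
$- 5 \left(6 + 1\right) I{\left(-1 \right)} = - 5 \left(6 + 1\right) \left(-1\right) = \left(-5\right) 7 \left(-1\right) = \left(-35\right) \left(-1\right) = 35$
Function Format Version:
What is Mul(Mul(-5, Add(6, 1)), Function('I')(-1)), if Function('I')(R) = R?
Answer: 35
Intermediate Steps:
Mul(Mul(-5, Add(6, 1)), Function('I')(-1)) = Mul(Mul(-5, Add(6, 1)), -1) = Mul(Mul(-5, 7), -1) = Mul(-35, -1) = 35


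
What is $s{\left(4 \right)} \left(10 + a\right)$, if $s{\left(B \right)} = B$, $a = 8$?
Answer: $72$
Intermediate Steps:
$s{\left(4 \right)} \left(10 + a\right) = 4 \left(10 + 8\right) = 4 \cdot 18 = 72$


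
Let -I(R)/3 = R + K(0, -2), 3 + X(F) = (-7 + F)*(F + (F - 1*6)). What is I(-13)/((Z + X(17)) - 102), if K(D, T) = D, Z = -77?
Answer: 39/98 ≈ 0.39796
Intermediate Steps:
X(F) = -3 + (-7 + F)*(-6 + 2*F) (X(F) = -3 + (-7 + F)*(F + (F - 1*6)) = -3 + (-7 + F)*(F + (F - 6)) = -3 + (-7 + F)*(F + (-6 + F)) = -3 + (-7 + F)*(-6 + 2*F))
I(R) = -3*R (I(R) = -3*(R + 0) = -3*R)
I(-13)/((Z + X(17)) - 102) = (-3*(-13))/((-77 + (39 - 20*17 + 2*17**2)) - 102) = 39/((-77 + (39 - 340 + 2*289)) - 102) = 39/((-77 + (39 - 340 + 578)) - 102) = 39/((-77 + 277) - 102) = 39/(200 - 102) = 39/98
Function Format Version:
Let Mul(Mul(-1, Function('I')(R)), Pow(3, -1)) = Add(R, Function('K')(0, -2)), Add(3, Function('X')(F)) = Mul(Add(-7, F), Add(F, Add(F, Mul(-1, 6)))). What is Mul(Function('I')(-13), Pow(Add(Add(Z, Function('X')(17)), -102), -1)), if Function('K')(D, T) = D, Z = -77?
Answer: Rational(39, 98) ≈ 0.39796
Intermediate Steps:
Function('X')(F) = Add(-3, Mul(Add(-7, F), Add(-6, Mul(2, F)))) (Function('X')(F) = Add(-3, Mul(Add(-7, F), Add(F, Add(F, Mul(-1, 6))))) = Add(-3, Mul(Add(-7, F), Add(F, Add(F, -6)))) = Add(-3, Mul(Add(-7, F), Add(F, Add(-6, F)))) = Add(-3, Mul(Add(-7, F), Add(-6, Mul(2, F)))))
Function('I')(R) = Mul(-3, R) (Function('I')(R) = Mul(-3, Add(R, 0)) = Mul(-3, R))
Mul(Function('I')(-13), Pow(Add(Add(Z, Function('X')(17)), -102), -1)) = Mul(Mul(-3, -13), Pow(Add(Add(-77, Add(39, Mul(-20, 17), Mul(2, Pow(17, 2)))), -102), -1)) = Mul(39, Pow(Add(Add(-77, Add(39, -340, Mul(2, 289))), -102), -1)) = Mul(39, Pow(Add(Add(-77, Add(39, -340, 578)), -102), -1)) = Mul(39, Pow(Add(Add(-77, 277), -102), -1)) = Mul(39, Pow(Add(200, -102), -1)) = Mul(39, Pow(98, -1)) = Mul(39, Rational(1, 98)) = Rational(39, 98)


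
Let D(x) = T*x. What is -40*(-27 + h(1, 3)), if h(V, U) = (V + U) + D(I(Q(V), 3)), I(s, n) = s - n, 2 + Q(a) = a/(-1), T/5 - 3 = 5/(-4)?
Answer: 3020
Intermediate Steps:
T = 35/4 (T = 15 + 5*(5/(-4)) = 15 + 5*(5*(-1/4)) = 15 + 5*(-5/4) = 15 - 25/4 = 35/4 ≈ 8.7500)
Q(a) = -2 - a (Q(a) = -2 + a/(-1) = -2 + a*(-1) = -2 - a)
D(x) = 35*x/4
h(V, U) = -175/4 + U - 31*V/4 (h(V, U) = (V + U) + 35*((-2 - V) - 1*3)/4 = (U + V) + 35*((-2 - V) - 3)/4 = (U + V) + 35*(-5 - V)/4 = (U + V) + (-175/4 - 35*V/4) = -175/4 + U - 31*V/4)
-40*(-27 + h(1, 3)) = -40*(-27 + (-175/4 + 3 - 31/4*1)) = -40*(-27 + (-175/4 + 3 - 31/4)) = -40*(-27 - 97/2) = -40*(-151/2) = 3020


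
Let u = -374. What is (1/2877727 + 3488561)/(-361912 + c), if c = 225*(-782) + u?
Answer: -836593848404/129074689131 ≈ -6.4815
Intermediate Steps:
c = -176324 (c = 225*(-782) - 374 = -175950 - 374 = -176324)
(1/2877727 + 3488561)/(-361912 + c) = (1/2877727 + 3488561)/(-361912 - 176324) = (1/2877727 + 3488561)/(-538236) = (10039126180848/2877727)*(-1/538236) = -836593848404/129074689131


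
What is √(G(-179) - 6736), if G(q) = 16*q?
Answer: 40*I*√6 ≈ 97.98*I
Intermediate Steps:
√(G(-179) - 6736) = √(16*(-179) - 6736) = √(-2864 - 6736) = √(-9600) = 40*I*√6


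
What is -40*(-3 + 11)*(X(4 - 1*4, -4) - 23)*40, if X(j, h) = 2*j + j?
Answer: 294400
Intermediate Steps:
X(j, h) = 3*j
-40*(-3 + 11)*(X(4 - 1*4, -4) - 23)*40 = -40*(-3 + 11)*(3*(4 - 1*4) - 23)*40 = -320*(3*(4 - 4) - 23)*40 = -320*(3*0 - 23)*40 = -320*(0 - 23)*40 = -320*(-23)*40 = -40*(-184)*40 = 7360*40 = 294400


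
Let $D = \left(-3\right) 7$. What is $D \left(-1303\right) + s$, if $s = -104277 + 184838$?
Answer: $107924$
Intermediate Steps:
$D = -21$
$s = 80561$
$D \left(-1303\right) + s = \left(-21\right) \left(-1303\right) + 80561 = 27363 + 80561 = 107924$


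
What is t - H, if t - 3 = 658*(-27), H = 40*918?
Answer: -54483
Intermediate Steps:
H = 36720
t = -17763 (t = 3 + 658*(-27) = 3 - 17766 = -17763)
t - H = -17763 - 1*36720 = -17763 - 36720 = -54483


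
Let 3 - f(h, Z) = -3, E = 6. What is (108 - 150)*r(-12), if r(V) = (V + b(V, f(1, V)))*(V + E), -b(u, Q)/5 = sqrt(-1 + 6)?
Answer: -3024 - 1260*sqrt(5) ≈ -5841.4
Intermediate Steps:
f(h, Z) = 6 (f(h, Z) = 3 - 1*(-3) = 3 + 3 = 6)
b(u, Q) = -5*sqrt(5) (b(u, Q) = -5*sqrt(-1 + 6) = -5*sqrt(5))
r(V) = (6 + V)*(V - 5*sqrt(5)) (r(V) = (V - 5*sqrt(5))*(V + 6) = (V - 5*sqrt(5))*(6 + V) = (6 + V)*(V - 5*sqrt(5)))
(108 - 150)*r(-12) = (108 - 150)*((-12)**2 - 30*sqrt(5) + 6*(-12) - 5*(-12)*sqrt(5)) = -42*(144 - 30*sqrt(5) - 72 + 60*sqrt(5)) = -42*(72 + 30*sqrt(5)) = -3024 - 1260*sqrt(5)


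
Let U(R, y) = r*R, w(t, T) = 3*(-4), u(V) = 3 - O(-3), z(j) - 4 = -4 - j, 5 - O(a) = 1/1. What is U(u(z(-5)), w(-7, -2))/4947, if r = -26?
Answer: 26/4947 ≈ 0.0052557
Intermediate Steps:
O(a) = 4 (O(a) = 5 - 1/1 = 5 - 1*1 = 5 - 1 = 4)
z(j) = -j (z(j) = 4 + (-4 - j) = -j)
u(V) = -1 (u(V) = 3 - 1*4 = 3 - 4 = -1)
w(t, T) = -12
U(R, y) = -26*R
U(u(z(-5)), w(-7, -2))/4947 = -26*(-1)/4947 = 26*(1/4947) = 26/4947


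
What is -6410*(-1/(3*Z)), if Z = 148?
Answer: 3205/222 ≈ 14.437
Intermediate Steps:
-6410*(-1/(3*Z)) = -6410/(148*(-3)) = -6410/(-444) = -6410*(-1/444) = 3205/222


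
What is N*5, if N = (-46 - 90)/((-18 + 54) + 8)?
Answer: -170/11 ≈ -15.455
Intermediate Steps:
N = -34/11 (N = -136/(36 + 8) = -136/44 = -136*1/44 = -34/11 ≈ -3.0909)
N*5 = -34/11*5 = -170/11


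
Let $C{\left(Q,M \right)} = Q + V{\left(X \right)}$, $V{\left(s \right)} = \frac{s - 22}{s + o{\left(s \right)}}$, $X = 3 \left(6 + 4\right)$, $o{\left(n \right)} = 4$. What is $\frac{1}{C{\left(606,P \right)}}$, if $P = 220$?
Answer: $\frac{17}{10306} \approx 0.0016495$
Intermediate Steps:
$X = 30$ ($X = 3 \cdot 10 = 30$)
$V{\left(s \right)} = \frac{-22 + s}{4 + s}$ ($V{\left(s \right)} = \frac{s - 22}{s + 4} = \frac{-22 + s}{4 + s}$)
$C{\left(Q,M \right)} = \frac{4}{17} + Q$ ($C{\left(Q,M \right)} = Q + \frac{-22 + 30}{4 + 30} = Q + \frac{1}{34} \cdot 8 = Q + \frac{4}{17} = \frac{4}{17} + Q$)
$\frac{1}{C{\left(606,P \right)}} = \frac{1}{\frac{4}{17} + 606} = \frac{1}{\frac{10306}{17}} = \frac{17}{10306}$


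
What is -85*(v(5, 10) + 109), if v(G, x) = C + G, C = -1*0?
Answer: -9690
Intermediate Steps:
C = 0
v(G, x) = G (v(G, x) = 0 + G = G)
-85*(v(5, 10) + 109) = -85*(5 + 109) = -85*114 = -9690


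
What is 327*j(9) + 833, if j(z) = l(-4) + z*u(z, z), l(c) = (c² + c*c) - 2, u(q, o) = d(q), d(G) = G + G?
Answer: 63617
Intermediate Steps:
d(G) = 2*G
u(q, o) = 2*q
l(c) = -2 + 2*c² (l(c) = (c² + c²) - 2 = 2*c² - 2 = -2 + 2*c²)
j(z) = 30 + 2*z² (j(z) = (-2 + 2*(-4)²) + z*(2*z) = (-2 + 2*16) + 2*z² = (-2 + 32) + 2*z² = 30 + 2*z²)
327*j(9) + 833 = 327*(30 + 2*9²) + 833 = 327*(30 + 2*81) + 833 = 327*(30 + 162) + 833 = 327*192 + 833 = 62784 + 833 = 63617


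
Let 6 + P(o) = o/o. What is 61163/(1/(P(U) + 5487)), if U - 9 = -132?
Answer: 335295566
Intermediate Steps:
U = -123 (U = 9 - 132 = -123)
P(o) = -5 (P(o) = -6 + o/o = -6 + 1 = -5)
61163/(1/(P(U) + 5487)) = 61163/(1/(-5 + 5487)) = 61163/(1/5482) = 61163*5482 = 335295566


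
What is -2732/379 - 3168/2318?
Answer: -3766724/439261 ≈ -8.5751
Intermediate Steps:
-2732/379 - 3168/2318 = -2732*1/379 - 3168*1/2318 = -2732/379 - 1584/1159 = -3766724/439261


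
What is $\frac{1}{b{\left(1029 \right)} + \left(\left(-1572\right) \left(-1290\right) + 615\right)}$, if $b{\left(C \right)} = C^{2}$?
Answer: $\frac{1}{3087336} \approx 3.239 \cdot 10^{-7}$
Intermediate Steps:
$\frac{1}{b{\left(1029 \right)} + \left(\left(-1572\right) \left(-1290\right) + 615\right)} = \frac{1}{1029^{2} + \left(\left(-1572\right) \left(-1290\right) + 615\right)} = \frac{1}{1058841 + \left(2027880 + 615\right)} = \frac{1}{1058841 + 2028495} = \frac{1}{3087336}$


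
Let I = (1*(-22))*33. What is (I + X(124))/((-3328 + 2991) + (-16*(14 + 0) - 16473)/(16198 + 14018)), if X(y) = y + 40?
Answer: 16981392/10199489 ≈ 1.6649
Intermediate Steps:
I = -726 (I = -22*33 = -726)
X(y) = 40 + y
(I + X(124))/((-3328 + 2991) + (-16*(14 + 0) - 16473)/(16198 + 14018)) = (-726 + (40 + 124))/((-3328 + 2991) + (-16*(14 + 0) - 16473)/(16198 + 14018)) = (-726 + 164)/(-337 + (-16*14 - 16473)/30216) = -562/(-337 + (-224 - 16473)*(1/30216)) = -562/(-337 - 16697*1/30216) = -562/(-337 - 16697/30216) = -562/(-10199489/30216) = -562*(-30216/10199489) = 16981392/10199489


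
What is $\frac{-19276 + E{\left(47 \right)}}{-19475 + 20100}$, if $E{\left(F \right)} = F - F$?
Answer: $- \frac{19276}{625} \approx -30.842$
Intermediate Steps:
$E{\left(F \right)} = 0$
$\frac{-19276 + E{\left(47 \right)}}{-19475 + 20100} = \frac{-19276 + 0}{-19475 + 20100} = - \frac{19276}{625}$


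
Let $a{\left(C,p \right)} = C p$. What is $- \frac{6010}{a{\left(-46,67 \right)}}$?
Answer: $\frac{3005}{1541} \approx 1.95$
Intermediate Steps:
$- \frac{6010}{a{\left(-46,67 \right)}} = - \frac{6010}{\left(-46\right) 67} = - \frac{6010}{-3082} = \left(-6010\right) \left(- \frac{1}{3082}\right) = \frac{3005}{1541}$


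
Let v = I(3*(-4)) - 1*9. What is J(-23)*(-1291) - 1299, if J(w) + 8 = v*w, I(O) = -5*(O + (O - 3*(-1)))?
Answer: 2859557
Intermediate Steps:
I(O) = -15 - 10*O (I(O) = -5*(O + (O + 3)) = -5*(O + (3 + O)) = -5*(3 + 2*O) = -15 - 10*O)
v = 96 (v = (-15 - 30*(-4)) - 1*9 = (-15 - 10*(-12)) - 9 = (-15 + 120) - 9 = 105 - 9 = 96)
J(w) = -8 + 96*w
J(-23)*(-1291) - 1299 = (-8 + 96*(-23))*(-1291) - 1299 = (-8 - 2208)*(-1291) - 1299 = -2216*(-1291) - 1299 = 2860856 - 1299 = 2859557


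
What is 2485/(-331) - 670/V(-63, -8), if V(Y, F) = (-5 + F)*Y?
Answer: -2256985/271089 ≈ -8.3256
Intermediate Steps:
V(Y, F) = Y*(-5 + F)
2485/(-331) - 670/V(-63, -8) = 2485/(-331) - 670*(-1/(63*(-5 - 8))) = 2485*(-1/331) - 670/((-63*(-13))) = -2485/331 - 670/819 = -2256985/271089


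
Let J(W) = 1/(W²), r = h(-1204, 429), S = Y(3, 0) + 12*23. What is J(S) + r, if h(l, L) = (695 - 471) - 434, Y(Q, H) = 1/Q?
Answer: -144320601/687241 ≈ -210.00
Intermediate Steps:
S = 829/3 (S = 1/3 + 12*23 = ⅓ + 276 = 829/3 ≈ 276.33)
h(l, L) = -210 (h(l, L) = 224 - 434 = -210)
r = -210
J(W) = W⁻²
J(S) + r = (829/3)⁻² - 210 = 9/687241 - 210 = -144320601/687241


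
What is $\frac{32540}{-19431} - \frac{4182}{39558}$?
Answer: $- \frac{228079627}{128108583} \approx -1.7804$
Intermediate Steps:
$\frac{32540}{-19431} - \frac{4182}{39558} = 32540 \left(- \frac{1}{19431}\right) - \frac{697}{6593} = - \frac{32540}{19431} - \frac{697}{6593} = - \frac{228079627}{128108583}$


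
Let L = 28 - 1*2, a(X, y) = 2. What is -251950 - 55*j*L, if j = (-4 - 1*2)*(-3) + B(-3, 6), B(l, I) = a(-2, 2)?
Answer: -280550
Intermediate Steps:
B(l, I) = 2
L = 26 (L = 28 - 2 = 26)
j = 20 (j = (-4 - 1*2)*(-3) + 2 = (-4 - 2)*(-3) + 2 = -6*(-3) + 2 = 18 + 2 = 20)
-251950 - 55*j*L = -251950 - 55*20*26 = -251950 - 1100*26 = -251950 - 1*28600 = -251950 - 28600 = -280550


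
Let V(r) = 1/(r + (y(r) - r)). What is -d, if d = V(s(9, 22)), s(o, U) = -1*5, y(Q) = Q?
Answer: ⅕ ≈ 0.20000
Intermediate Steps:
s(o, U) = -5
V(r) = 1/r (V(r) = 1/(r + (r - r)) = 1/(r + 0) = 1/r)
d = -⅕ (d = 1/(-5) = -⅕ ≈ -0.20000)
-d = -1*(-⅕) = ⅕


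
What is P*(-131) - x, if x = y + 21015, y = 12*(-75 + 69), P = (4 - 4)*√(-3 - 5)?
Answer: -20943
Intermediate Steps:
P = 0 (P = 0*√(-8) = 0*(2*I*√2) = 0)
y = -72 (y = 12*(-6) = -72)
x = 20943 (x = -72 + 21015 = 20943)
P*(-131) - x = 0*(-131) - 1*20943 = 0 - 20943 = -20943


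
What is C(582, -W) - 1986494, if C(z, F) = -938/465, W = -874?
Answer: -923720648/465 ≈ -1.9865e+6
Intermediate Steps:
C(z, F) = -938/465 (C(z, F) = -938*1/465 = -938/465)
C(582, -W) - 1986494 = -938/465 - 1986494 = -923720648/465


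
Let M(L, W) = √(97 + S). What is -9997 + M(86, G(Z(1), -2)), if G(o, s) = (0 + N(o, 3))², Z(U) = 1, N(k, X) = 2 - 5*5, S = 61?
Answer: -9997 + √158 ≈ -9984.4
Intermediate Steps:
N(k, X) = -23 (N(k, X) = 2 - 25 = -23)
G(o, s) = 529 (G(o, s) = (0 - 23)² = (-23)² = 529)
M(L, W) = √158 (M(L, W) = √(97 + 61) = √158)
-9997 + M(86, G(Z(1), -2)) = -9997 + √158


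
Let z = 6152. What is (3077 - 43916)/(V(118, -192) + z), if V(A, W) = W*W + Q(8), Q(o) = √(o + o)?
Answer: -13613/14340 ≈ -0.94930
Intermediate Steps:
Q(o) = √2*√o (Q(o) = √(2*o) = √2*√o)
V(A, W) = 4 + W² (V(A, W) = W*W + √2*√8 = W² + √2*(2*√2) = W² + 4 = 4 + W²)
(3077 - 43916)/(V(118, -192) + z) = (3077 - 43916)/((4 + (-192)²) + 6152) = -40839/((4 + 36864) + 6152) = -40839/(36868 + 6152) = -40839/43020 = -40839*1/43020 = -13613/14340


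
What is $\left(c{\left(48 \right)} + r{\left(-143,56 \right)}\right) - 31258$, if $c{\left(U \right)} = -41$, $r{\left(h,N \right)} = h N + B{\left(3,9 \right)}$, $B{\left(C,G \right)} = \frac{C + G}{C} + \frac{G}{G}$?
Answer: $-39302$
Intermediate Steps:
$B{\left(C,G \right)} = 1 + \frac{C + G}{C}$ ($B{\left(C,G \right)} = \frac{C + G}{C} + 1 = 1 + \frac{C + G}{C}$)
$r{\left(h,N \right)} = 5 + N h$ ($r{\left(h,N \right)} = h N + \left(2 + \frac{9}{3}\right) = N h + \left(2 + 9 \cdot \frac{1}{3}\right) = N h + \left(2 + 3\right) = N h + 5 = 5 + N h$)
$\left(c{\left(48 \right)} + r{\left(-143,56 \right)}\right) - 31258 = \left(-41 + \left(5 + 56 \left(-143\right)\right)\right) - 31258 = \left(-41 + \left(5 - 8008\right)\right) - 31258 = \left(-41 - 8003\right) - 31258 = -8044 - 31258 = -39302$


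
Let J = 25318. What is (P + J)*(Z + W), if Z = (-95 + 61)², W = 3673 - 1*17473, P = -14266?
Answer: -139741488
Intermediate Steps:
W = -13800 (W = 3673 - 17473 = -13800)
Z = 1156 (Z = (-34)² = 1156)
(P + J)*(Z + W) = (-14266 + 25318)*(1156 - 13800) = 11052*(-12644) = -139741488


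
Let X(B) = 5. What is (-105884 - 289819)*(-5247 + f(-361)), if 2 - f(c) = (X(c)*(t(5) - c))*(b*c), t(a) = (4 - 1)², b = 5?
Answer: -1319275780515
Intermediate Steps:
t(a) = 9 (t(a) = 3² = 9)
f(c) = 2 - 5*c*(45 - 5*c) (f(c) = 2 - 5*(9 - c)*5*c = 2 - (45 - 5*c)*5*c = 2 - 5*c*(45 - 5*c))
(-105884 - 289819)*(-5247 + f(-361)) = (-105884 - 289819)*(-5247 + (2 - 225*(-361) + 25*(-361)²)) = -395703*(-5247 + (2 + 81225 + 25*130321)) = -395703*(-5247 + (2 + 81225 + 3258025)) = -395703*(-5247 + 3339252) = -395703*3334005 = -1319275780515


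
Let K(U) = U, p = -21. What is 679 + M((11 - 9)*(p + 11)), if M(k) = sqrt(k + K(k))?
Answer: 679 + 2*I*sqrt(10) ≈ 679.0 + 6.3246*I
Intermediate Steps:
M(k) = sqrt(2)*sqrt(k) (M(k) = sqrt(k + k) = sqrt(2*k) = sqrt(2)*sqrt(k))
679 + M((11 - 9)*(p + 11)) = 679 + sqrt(2)*sqrt((11 - 9)*(-21 + 11)) = 679 + sqrt(2)*sqrt(2*(-10)) = 679 + sqrt(2)*sqrt(-20) = 679 + sqrt(2)*(2*I*sqrt(5)) = 679 + 2*I*sqrt(10)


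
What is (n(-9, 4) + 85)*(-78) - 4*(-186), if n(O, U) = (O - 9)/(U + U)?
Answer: -11421/2 ≈ -5710.5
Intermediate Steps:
n(O, U) = (-9 + O)/(2*U) (n(O, U) = (-9 + O)/((2*U)) = (-9 + O)*(1/(2*U)) = (-9 + O)/(2*U))
(n(-9, 4) + 85)*(-78) - 4*(-186) = ((½)*(-9 - 9)/4 + 85)*(-78) - 4*(-186) = ((½)*(¼)*(-18) + 85)*(-78) - 1*(-744) = (-9/4 + 85)*(-78) + 744 = (331/4)*(-78) + 744 = -12909/2 + 744 = -11421/2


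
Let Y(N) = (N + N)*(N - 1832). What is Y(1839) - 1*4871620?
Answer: -4845874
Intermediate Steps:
Y(N) = 2*N*(-1832 + N) (Y(N) = (2*N)*(-1832 + N) = 2*N*(-1832 + N))
Y(1839) - 1*4871620 = 2*1839*(-1832 + 1839) - 1*4871620 = 2*1839*7 - 4871620 = 25746 - 4871620 = -4845874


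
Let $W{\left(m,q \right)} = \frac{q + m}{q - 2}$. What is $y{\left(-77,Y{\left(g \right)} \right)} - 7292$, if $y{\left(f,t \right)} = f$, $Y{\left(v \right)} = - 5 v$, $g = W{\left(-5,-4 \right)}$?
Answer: $-7369$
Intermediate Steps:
$W{\left(m,q \right)} = \frac{m + q}{-2 + q}$
$g = \frac{3}{2}$ ($g = \frac{-5 - 4}{-2 - 4} = \frac{1}{-6} \left(-9\right) = \left(- \frac{1}{6}\right) \left(-9\right) = \frac{3}{2} \approx 1.5$)
$y{\left(-77,Y{\left(g \right)} \right)} - 7292 = -77 - 7292 = -7369$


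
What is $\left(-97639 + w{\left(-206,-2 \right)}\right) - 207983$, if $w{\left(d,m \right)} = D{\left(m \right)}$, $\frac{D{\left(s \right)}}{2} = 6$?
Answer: $-305610$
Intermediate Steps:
$D{\left(s \right)} = 12$ ($D{\left(s \right)} = 2 \cdot 6 = 12$)
$w{\left(d,m \right)} = 12$
$\left(-97639 + w{\left(-206,-2 \right)}\right) - 207983 = \left(-97639 + 12\right) - 207983 = -97627 - 207983 = -305610$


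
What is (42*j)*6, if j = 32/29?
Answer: 8064/29 ≈ 278.07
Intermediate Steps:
j = 32/29 (j = 32*(1/29) = 32/29 ≈ 1.1034)
(42*j)*6 = (42*(32/29))*6 = (1344/29)*6 = 8064/29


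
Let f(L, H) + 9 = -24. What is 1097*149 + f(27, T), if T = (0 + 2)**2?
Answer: 163420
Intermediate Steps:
T = 4 (T = 2**2 = 4)
f(L, H) = -33 (f(L, H) = -9 - 24 = -33)
1097*149 + f(27, T) = 1097*149 - 33 = 163453 - 33 = 163420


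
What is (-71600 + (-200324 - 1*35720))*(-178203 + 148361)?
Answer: 9180712248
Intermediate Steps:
(-71600 + (-200324 - 1*35720))*(-178203 + 148361) = (-71600 + (-200324 - 35720))*(-29842) = (-71600 - 236044)*(-29842) = -307644*(-29842) = 9180712248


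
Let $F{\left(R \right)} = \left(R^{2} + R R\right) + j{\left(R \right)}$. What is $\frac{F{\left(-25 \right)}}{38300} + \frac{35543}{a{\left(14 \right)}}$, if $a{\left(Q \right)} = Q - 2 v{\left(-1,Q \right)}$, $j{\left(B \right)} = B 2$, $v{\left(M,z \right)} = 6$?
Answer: $\frac{13612993}{766} \approx 17772.0$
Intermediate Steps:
$j{\left(B \right)} = 2 B$
$a{\left(Q \right)} = -12 + Q$ ($a{\left(Q \right)} = Q - 12 = -12 + Q$)
$F{\left(R \right)} = 2 R + 2 R^{2}$ ($F{\left(R \right)} = \left(R^{2} + R R\right) + 2 R = \left(R^{2} + R^{2}\right) + 2 R = 2 R^{2} + 2 R = 2 R + 2 R^{2}$)
$\frac{F{\left(-25 \right)}}{38300} + \frac{35543}{a{\left(14 \right)}} = \frac{2 \left(-25\right) \left(1 - 25\right)}{38300} + \frac{35543}{-12 + 14} = 2 \left(-25\right) \left(-24\right) \frac{1}{38300} + \frac{35543}{2} = 1200 \cdot \frac{1}{38300} + 35543 \cdot \frac{1}{2} = \frac{12}{383} + \frac{35543}{2} = \frac{13612993}{766}$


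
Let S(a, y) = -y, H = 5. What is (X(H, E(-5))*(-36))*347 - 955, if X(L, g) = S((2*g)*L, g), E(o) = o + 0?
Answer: -63415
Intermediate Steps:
E(o) = o
X(L, g) = -g
(X(H, E(-5))*(-36))*347 - 955 = (-1*(-5)*(-36))*347 - 955 = (5*(-36))*347 - 955 = -180*347 - 955 = -62460 - 955 = -63415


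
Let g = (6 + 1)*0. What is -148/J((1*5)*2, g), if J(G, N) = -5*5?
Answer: 148/25 ≈ 5.9200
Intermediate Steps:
g = 0 (g = 7*0 = 0)
J(G, N) = -25
-148/J((1*5)*2, g) = -148/(-25) = -148*(-1/25) = 148/25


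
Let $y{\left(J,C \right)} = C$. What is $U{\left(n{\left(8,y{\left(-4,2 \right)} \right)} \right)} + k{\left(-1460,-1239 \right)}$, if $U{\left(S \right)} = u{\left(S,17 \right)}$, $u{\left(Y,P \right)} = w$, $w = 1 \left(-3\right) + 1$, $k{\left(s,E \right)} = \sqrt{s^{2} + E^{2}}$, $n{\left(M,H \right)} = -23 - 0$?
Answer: $-2 + \sqrt{3666721} \approx 1912.9$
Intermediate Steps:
$n{\left(M,H \right)} = -23$ ($n{\left(M,H \right)} = -23 + 0 = -23$)
$k{\left(s,E \right)} = \sqrt{E^{2} + s^{2}}$
$w = -2$ ($w = -3 + 1 = -2$)
$u{\left(Y,P \right)} = -2$
$U{\left(S \right)} = -2$
$U{\left(n{\left(8,y{\left(-4,2 \right)} \right)} \right)} + k{\left(-1460,-1239 \right)} = -2 + \sqrt{\left(-1239\right)^{2} + \left(-1460\right)^{2}} = -2 + \sqrt{1535121 + 2131600} = -2 + \sqrt{3666721}$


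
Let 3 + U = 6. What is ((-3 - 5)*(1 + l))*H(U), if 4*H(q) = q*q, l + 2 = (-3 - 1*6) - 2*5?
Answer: 360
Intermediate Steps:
l = -21 (l = -2 + ((-3 - 1*6) - 2*5) = -2 + ((-3 - 6) - 10) = -2 + (-9 - 10) = -2 - 19 = -21)
U = 3 (U = -3 + 6 = 3)
H(q) = q²/4 (H(q) = (q*q)/4 = q²/4)
((-3 - 5)*(1 + l))*H(U) = ((-3 - 5)*(1 - 21))*((¼)*3²) = (-8*(-20))*((¼)*9) = 160*(9/4) = 360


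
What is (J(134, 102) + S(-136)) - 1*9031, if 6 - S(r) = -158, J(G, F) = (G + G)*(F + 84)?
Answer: 40981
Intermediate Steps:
J(G, F) = 2*G*(84 + F) (J(G, F) = (2*G)*(84 + F) = 2*G*(84 + F))
S(r) = 164 (S(r) = 6 - 1*(-158) = 6 + 158 = 164)
(J(134, 102) + S(-136)) - 1*9031 = (2*134*(84 + 102) + 164) - 1*9031 = (2*134*186 + 164) - 9031 = (49848 + 164) - 9031 = 50012 - 9031 = 40981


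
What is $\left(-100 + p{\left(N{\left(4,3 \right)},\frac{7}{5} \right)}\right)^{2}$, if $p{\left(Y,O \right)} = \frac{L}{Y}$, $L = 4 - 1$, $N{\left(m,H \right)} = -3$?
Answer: $10201$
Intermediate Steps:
$L = 3$ ($L = 4 - 1 = 3$)
$p{\left(Y,O \right)} = \frac{3}{Y}$
$\left(-100 + p{\left(N{\left(4,3 \right)},\frac{7}{5} \right)}\right)^{2} = \left(-100 + \frac{3}{-3}\right)^{2} = \left(-100 + 3 \left(- \frac{1}{3}\right)\right)^{2} = \left(-100 - 1\right)^{2} = \left(-101\right)^{2} = 10201$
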